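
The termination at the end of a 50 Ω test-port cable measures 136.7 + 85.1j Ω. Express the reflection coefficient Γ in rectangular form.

Γ = (Z_L − Z_0)/(Z_L + Z_0) = (86.7 + j85.1)/(186.7 + j85.1)

Γ ≈ 0.557 + j0.202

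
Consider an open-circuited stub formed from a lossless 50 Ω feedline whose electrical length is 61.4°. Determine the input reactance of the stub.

X_in ≈ -27.3 Ω (capacitive)

tan(βl) = 1.83
For an open-circuited stub, Z_in = −jZ_0·cot(βl) = −jZ_0/tan(βl)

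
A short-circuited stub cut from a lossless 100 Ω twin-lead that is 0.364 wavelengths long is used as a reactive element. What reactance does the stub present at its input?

X_in ≈ -115 Ω (capacitive)

βl = 2π × 0.364 = 131°
tan(βl) = -1.15
For a short-circuited stub, Z_in = jZ_0·tan(βl)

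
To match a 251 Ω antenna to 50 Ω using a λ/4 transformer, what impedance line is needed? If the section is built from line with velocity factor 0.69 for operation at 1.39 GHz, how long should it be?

Z_qwt = √(Z_0·R_L) = √(50 × 251) = √12550
λ = 0.69·c/f = 0.149 m, so l = λ/4 = 0.0372 m

Z_qwt ≈ 112 Ω; length ≈ 3.72 cm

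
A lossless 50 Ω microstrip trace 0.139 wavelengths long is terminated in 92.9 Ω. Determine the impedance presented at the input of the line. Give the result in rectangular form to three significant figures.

βl = 2π × 0.139 = 50°
tan(βl) = tan(50°) = 1.19
Z_in = Z_0·(Z_L + jZ_0·tanβl)/(Z_0 + jZ_L·tanβl)
     = 50·(92.9 + j59.7)/(50 + j111)

Z_in ≈ 38.1 − j24.7 Ω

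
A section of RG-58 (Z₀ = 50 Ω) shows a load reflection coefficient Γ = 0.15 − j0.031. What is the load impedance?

Z_L = Z_0·(1 + Γ)/(1 − Γ) = 50·(1.15 − j0.031)/(0.85 + j0.031)

Z_L ≈ 67.5 − j4.28 Ω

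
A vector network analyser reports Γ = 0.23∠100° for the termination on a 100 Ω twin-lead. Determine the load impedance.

Z_L = Z_0·(1 + Γ)/(1 − Γ) = 100·(0.96 + j0.227)/(1.04 − j0.227)

Z_L ≈ 83.6 + j40 Ω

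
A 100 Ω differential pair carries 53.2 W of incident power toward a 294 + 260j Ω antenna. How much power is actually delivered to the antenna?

P_delivered ≈ 28.1 W

|Γ| = |(194 + j260)/(394 + j260)| = 0.687
|Γ|² = 0.472
P_refl = |Γ|²·P_inc = 25.1 W, P_del = (1 − |Γ|²)·P_inc = 28.1 W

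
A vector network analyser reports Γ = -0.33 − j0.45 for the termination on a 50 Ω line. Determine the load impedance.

Z_L ≈ 17.5 − j22.8 Ω

Z_L = Z_0·(1 + Γ)/(1 − Γ) = 50·(0.67 − j0.45)/(1.33 + j0.45)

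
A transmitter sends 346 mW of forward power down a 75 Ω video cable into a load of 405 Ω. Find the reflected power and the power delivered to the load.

P_reflected ≈ 164 mW; P_delivered ≈ 182 mW

Γ = (405 − 75)/(405 + 75) = 0.688
|Γ|² = 0.473
P_refl = |Γ|²·P_inc = 164 mW, P_del = (1 − |Γ|²)·P_inc = 182 mW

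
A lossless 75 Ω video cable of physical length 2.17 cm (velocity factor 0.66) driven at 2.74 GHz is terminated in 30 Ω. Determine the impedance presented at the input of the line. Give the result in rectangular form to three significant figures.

λ = v/f = 0.66·c / 2.74 GHz = 0.0723 m
βl = 2π·l/λ = 2π × 0.3 = 108°
tan(βl) = tan(108°) = -3.06
Z_in = Z_0·(Z_L + jZ_0·tanβl)/(Z_0 + jZ_L·tanβl)
     = 75·(30 − j229)/(75 − j91.8)

Z_in ≈ 124 − j77.2 Ω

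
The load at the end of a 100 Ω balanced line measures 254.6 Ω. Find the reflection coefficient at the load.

Γ = 0.436

Γ = (Z_L − Z_0)/(Z_L + Z_0) = (254.6 − 100)/(254.6 + 100) = 154.6/354.6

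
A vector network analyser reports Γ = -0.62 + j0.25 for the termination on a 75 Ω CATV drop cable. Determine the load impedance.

Z_L = Z_0·(1 + Γ)/(1 − Γ) = 75·(0.38 + j0.25)/(1.62 − j0.25)

Z_L ≈ 15.4 + j14 Ω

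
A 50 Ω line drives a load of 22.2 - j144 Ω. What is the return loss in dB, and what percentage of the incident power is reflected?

RL ≈ 0.815 dB; 82.9% of incident power reflected

Γ = (-27.8 − j144)/(72.2 − j144), |Γ| = 0.91
RL = −20·log₁₀(0.91) = 0.815 dB
P_refl/P_inc = |Γ|² = 0.829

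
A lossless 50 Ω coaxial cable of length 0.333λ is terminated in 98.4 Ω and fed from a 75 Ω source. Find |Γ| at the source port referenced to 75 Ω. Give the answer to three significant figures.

βl = 2π × 0.333 = 120°
tan(βl) = -1.74
Z_in = Z_0·(Z_L + jZ_0·tanβl)/(Z_0 + jZ_L·tanβl) = 31.1 + j19.6 Ω
Γ_s = (Z_in − Z_s)/(Z_in + Z_s) = (-43.9 + j19.6)/(106 + j19.6), |Γ_s| = 0.445

|Γ| ≈ 0.445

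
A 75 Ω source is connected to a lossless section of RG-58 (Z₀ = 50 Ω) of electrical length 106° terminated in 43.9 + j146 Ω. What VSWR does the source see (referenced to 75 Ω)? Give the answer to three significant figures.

tan(βl) = -3.49
Z_in = Z_0·(Z_L + jZ_0·tanβl)/(Z_0 + jZ_L·tanβl) = 4.3 − j1.36 Ω
Γ_s = (Z_in − Z_s)/(Z_in + Z_s) = (-70.7 − j1.36)/(79.3 − j1.36), |Γ_s| = 0.892
VSWR = (1 + |Γ_s|)/(1 − |Γ_s|)

VSWR ≈ 17.5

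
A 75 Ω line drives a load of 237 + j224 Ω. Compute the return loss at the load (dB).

Γ = (162 + j224)/(312 + j224), |Γ| = 0.72
RL = −20·log₁₀|Γ| = −20·log₁₀(0.72)

RL ≈ 2.86 dB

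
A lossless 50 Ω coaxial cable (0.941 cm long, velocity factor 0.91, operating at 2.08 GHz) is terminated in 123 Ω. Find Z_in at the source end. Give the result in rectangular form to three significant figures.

Z_in ≈ 62.8 − j50.6 Ω

λ = v/f = 0.91·c / 2.08 GHz = 0.131 m
βl = 2π·l/λ = 2π × 0.0717 = 25.8°
tan(βl) = tan(25.8°) = 0.484
Z_in = Z_0·(Z_L + jZ_0·tanβl)/(Z_0 + jZ_L·tanβl)
     = 50·(123 + j24.2)/(50 + j59.5)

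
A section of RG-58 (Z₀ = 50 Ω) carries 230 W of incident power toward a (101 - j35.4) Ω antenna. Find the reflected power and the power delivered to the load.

|Γ| = |(51 − j35.4)/(151 − j35.4)| = 0.4
|Γ|² = 0.16
P_refl = |Γ|²·P_inc = 36.9 W, P_del = (1 − |Γ|²)·P_inc = 193 W

P_reflected ≈ 36.9 W; P_delivered ≈ 193 W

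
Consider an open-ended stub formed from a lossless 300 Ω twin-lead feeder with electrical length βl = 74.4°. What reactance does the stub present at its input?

X_in ≈ -83.8 Ω (capacitive)

tan(βl) = 3.58
For an open-ended stub, Z_in = −jZ_0·cot(βl) = −jZ_0/tan(βl)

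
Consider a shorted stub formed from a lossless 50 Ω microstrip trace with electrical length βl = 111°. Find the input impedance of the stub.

Z_in ≈ −j130 Ω

tan(βl) = -2.61
For a shorted stub, Z_in = jZ_0·tan(βl)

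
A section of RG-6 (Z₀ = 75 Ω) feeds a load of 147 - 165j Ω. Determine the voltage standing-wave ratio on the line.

VSWR ≈ 4.73

Γ = (Z_L − Z_0)/(Z_L + Z_0) = (72 − j165)/(222 − j165)
|Γ| = 180/277 = 0.651
VSWR = (1 + |Γ|)/(1 − |Γ|) = 1.65/0.349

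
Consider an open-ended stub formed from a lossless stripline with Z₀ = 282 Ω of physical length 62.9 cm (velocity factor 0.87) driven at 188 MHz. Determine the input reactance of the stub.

X_in ≈ 929 Ω (inductive)

λ = v/f = 0.87·c / 188 MHz = 1.39 m
βl = 2π·l/λ = 2π × 0.453 = 163°
tan(βl) = -0.304
For an open-ended stub, Z_in = −jZ_0·cot(βl) = −jZ_0/tan(βl)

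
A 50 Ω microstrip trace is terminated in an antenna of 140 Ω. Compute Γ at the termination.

Γ = 0.474

Γ = (Z_L − Z_0)/(Z_L + Z_0) = (140 − 50)/(140 + 50) = 90/190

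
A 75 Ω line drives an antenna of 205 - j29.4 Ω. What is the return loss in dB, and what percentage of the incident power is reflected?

RL ≈ 6.5 dB; 22.4% of incident power reflected

Γ = (130 − j29.4)/(280 − j29.4), |Γ| = 0.473
RL = −20·log₁₀(0.473) = 6.5 dB
P_refl/P_inc = |Γ|² = 0.224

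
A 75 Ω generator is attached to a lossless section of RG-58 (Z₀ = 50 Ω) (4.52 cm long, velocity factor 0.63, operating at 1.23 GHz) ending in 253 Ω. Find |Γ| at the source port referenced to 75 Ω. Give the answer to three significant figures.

|Γ| ≈ 0.758

λ = v/f = 0.63·c / 1.23 GHz = 0.154 m
βl = 2π·l/λ = 2π × 0.294 = 106°
tan(βl) = -3.51
Z_in = Z_0·(Z_L + jZ_0·tanβl)/(Z_0 + jZ_L·tanβl) = 10.6 + j13.6 Ω
Γ_s = (Z_in − Z_s)/(Z_in + Z_s) = (-64.4 + j13.6)/(85.6 + j13.6), |Γ_s| = 0.758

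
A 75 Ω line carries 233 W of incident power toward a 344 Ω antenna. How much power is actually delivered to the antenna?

Γ = (344 − 75)/(344 + 75) = 0.642
|Γ|² = 0.412
P_refl = |Γ|²·P_inc = 96 W, P_del = (1 − |Γ|²)·P_inc = 137 W

P_delivered ≈ 137 W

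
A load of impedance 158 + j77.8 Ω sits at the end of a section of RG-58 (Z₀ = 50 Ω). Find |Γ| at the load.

|Γ| ≈ 0.599

Γ = (Z_L − Z_0)/(Z_L + Z_0) = (108 + j77.8)/(208 + j77.8)
|Γ| = 133/222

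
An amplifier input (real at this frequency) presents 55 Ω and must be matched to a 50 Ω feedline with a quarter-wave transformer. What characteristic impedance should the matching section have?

Z_qwt ≈ 52.4 Ω

Z_qwt = √(Z_0·R_L) = √(50 × 55) = √2750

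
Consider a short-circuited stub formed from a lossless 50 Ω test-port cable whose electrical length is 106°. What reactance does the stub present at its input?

tan(βl) = -3.49
For a short-circuited stub, Z_in = jZ_0·tan(βl)

X_in ≈ -174 Ω (capacitive)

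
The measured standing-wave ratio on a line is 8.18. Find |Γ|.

|Γ| ≈ 0.782

|Γ| = (S − 1)/(S + 1) = (8.18 − 1)/(8.18 + 1) = 7.18/9.18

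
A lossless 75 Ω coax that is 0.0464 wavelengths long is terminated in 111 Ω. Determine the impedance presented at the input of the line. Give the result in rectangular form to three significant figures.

Z_in ≈ 101 − j22.4 Ω

βl = 2π × 0.0464 = 16.7°
tan(βl) = tan(16.7°) = 0.3
Z_in = Z_0·(Z_L + jZ_0·tanβl)/(Z_0 + jZ_L·tanβl)
     = 75·(111 + j22.5)/(75 + j33.3)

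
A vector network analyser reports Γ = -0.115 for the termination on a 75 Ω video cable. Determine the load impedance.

Z_L ≈ 59.5 Ω

Z_L = Z_0·(1 + Γ)/(1 − Γ) = 75·(0.885)/(1.11)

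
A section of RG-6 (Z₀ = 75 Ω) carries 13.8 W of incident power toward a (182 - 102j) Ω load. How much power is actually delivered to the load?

|Γ| = |(107 − j102)/(257 − j102)| = 0.535
|Γ|² = 0.286
P_refl = |Γ|²·P_inc = 3.94 W, P_del = (1 − |Γ|²)·P_inc = 9.86 W

P_delivered ≈ 9.86 W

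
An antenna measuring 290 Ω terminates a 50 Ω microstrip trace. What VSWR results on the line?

Γ = (290 − 50)/(290 + 50) = 0.706
VSWR = (1 + 0.706)/(1 − 0.706)

VSWR ≈ 5.8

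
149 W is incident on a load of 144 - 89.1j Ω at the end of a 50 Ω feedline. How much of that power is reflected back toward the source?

P_reflected ≈ 54.8 W

|Γ| = |(94 − j89.1)/(194 − j89.1)| = 0.607
|Γ|² = 0.368
P_refl = |Γ|²·P_inc = 54.8 W, P_del = (1 − |Γ|²)·P_inc = 94.2 W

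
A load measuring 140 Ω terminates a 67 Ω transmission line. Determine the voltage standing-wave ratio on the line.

Γ = (140 − 67)/(140 + 67) = 0.353
VSWR = (1 + 0.353)/(1 − 0.353)

VSWR ≈ 2.09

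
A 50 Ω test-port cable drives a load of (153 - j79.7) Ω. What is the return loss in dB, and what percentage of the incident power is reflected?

Γ = (103 − j79.7)/(203 − j79.7), |Γ| = 0.597
RL = −20·log₁₀(0.597) = 4.48 dB
P_refl/P_inc = |Γ|² = 0.357

RL ≈ 4.48 dB; 35.7% of incident power reflected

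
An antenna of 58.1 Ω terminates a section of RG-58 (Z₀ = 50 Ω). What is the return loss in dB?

RL ≈ 22.5 dB

Γ = (58.1 − 50)/(58.1 + 50) = 0.0749
RL = −20·log₁₀|Γ| = −20·log₁₀(0.0749)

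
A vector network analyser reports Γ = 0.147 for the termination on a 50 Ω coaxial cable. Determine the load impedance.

Z_L = Z_0·(1 + Γ)/(1 − Γ) = 50·(1.15)/(0.853)

Z_L ≈ 67.2 Ω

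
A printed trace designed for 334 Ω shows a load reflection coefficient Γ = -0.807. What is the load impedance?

Z_L ≈ 35.7 Ω

Z_L = Z_0·(1 + Γ)/(1 − Γ) = 334·(0.193)/(1.81)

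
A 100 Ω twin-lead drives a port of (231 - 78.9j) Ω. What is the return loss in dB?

Γ = (131 − j78.9)/(331 − j78.9), |Γ| = 0.449
RL = −20·log₁₀|Γ| = −20·log₁₀(0.449)

RL ≈ 6.95 dB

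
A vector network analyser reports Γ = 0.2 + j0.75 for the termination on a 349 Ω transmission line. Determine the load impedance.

Z_L = Z_0·(1 + Γ)/(1 − Γ) = 349·(1.2 + j0.75)/(0.8 − j0.75)

Z_L ≈ 115 + j435 Ω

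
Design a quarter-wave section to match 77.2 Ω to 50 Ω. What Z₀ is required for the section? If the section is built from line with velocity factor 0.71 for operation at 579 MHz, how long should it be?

Z_qwt ≈ 62.1 Ω; length ≈ 9.2 cm

Z_qwt = √(Z_0·R_L) = √(50 × 77.2) = √3860
λ = 0.71·c/f = 0.368 m, so l = λ/4 = 0.092 m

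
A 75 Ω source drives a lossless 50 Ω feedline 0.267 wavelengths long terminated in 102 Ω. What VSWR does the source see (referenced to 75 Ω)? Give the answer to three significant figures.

βl = 2π × 0.267 = 96.1°
tan(βl) = -9.33
Z_in = Z_0·(Z_L + jZ_0·tanβl)/(Z_0 + jZ_L·tanβl) = 24.7 + j4.06 Ω
Γ_s = (Z_in − Z_s)/(Z_in + Z_s) = (-50.3 + j4.06)/(99.7 + j4.06), |Γ_s| = 0.505
VSWR = (1 + |Γ_s|)/(1 − |Γ_s|)

VSWR ≈ 3.04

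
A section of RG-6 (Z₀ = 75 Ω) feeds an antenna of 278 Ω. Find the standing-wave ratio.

For a purely resistive load, VSWR = R_L/Z_0 or Z_0/R_L (whichever > 1) = 278/75

VSWR ≈ 3.71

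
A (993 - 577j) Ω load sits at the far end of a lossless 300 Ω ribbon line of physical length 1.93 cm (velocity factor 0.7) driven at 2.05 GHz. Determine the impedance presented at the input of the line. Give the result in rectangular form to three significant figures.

λ = v/f = 0.7·c / 2.05 GHz = 0.102 m
βl = 2π·l/λ = 2π × 0.188 = 67.8°
tan(βl) = tan(67.8°) = 2.45
Z_in = Z_0·(Z_L + jZ_0·tanβl)/(Z_0 + jZ_L·tanβl)
     = 300·(993 + j159)/(1720 + j2440)

Z_in ≈ 70.7 − j72.5 Ω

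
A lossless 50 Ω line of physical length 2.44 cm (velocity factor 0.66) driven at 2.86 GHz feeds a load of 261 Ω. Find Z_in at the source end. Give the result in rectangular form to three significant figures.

Z_in ≈ 14.7 + j35.4 Ω

λ = v/f = 0.66·c / 2.86 GHz = 0.0692 m
βl = 2π·l/λ = 2π × 0.352 = 127°
tan(βl) = tan(127°) = -1.33
Z_in = Z_0·(Z_L + jZ_0·tanβl)/(Z_0 + jZ_L·tanβl)
     = 50·(261 − j66.6)/(50 − j348)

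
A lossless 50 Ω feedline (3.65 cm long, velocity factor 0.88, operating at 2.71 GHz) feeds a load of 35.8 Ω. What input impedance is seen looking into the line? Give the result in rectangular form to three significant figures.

λ = v/f = 0.88·c / 2.71 GHz = 0.0974 m
βl = 2π·l/λ = 2π × 0.375 = 135°
tan(βl) = tan(135°) = -1
Z_in = Z_0·(Z_L + jZ_0·tanβl)/(Z_0 + jZ_L·tanβl)
     = 50·(35.8 − j50.2)/(50 − j35.9)

Z_in ≈ 47.4 − j16.1 Ω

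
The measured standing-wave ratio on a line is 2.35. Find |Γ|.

|Γ| ≈ 0.403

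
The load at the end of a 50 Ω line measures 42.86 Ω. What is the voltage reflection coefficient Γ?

Γ = -0.0769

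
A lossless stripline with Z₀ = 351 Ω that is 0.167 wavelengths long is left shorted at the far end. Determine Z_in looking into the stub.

Z_in ≈ +j611 Ω

βl = 2π × 0.167 = 60.1°
tan(βl) = 1.74
For a shorted stub, Z_in = jZ_0·tan(βl)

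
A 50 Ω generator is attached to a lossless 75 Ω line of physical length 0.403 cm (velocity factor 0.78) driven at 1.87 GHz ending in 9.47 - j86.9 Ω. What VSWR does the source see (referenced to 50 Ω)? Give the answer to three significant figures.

λ = v/f = 0.78·c / 1.87 GHz = 0.125 m
βl = 2π·l/λ = 2π × 0.0322 = 11.6°
tan(βl) = 0.205
Z_in = Z_0·(Z_L + jZ_0·tanβl)/(Z_0 + jZ_L·tanβl) = 6.44 − j57.9 Ω
Γ_s = (Z_in − Z_s)/(Z_in + Z_s) = (-43.6 − j57.9)/(56.4 − j57.9), |Γ_s| = 0.896
VSWR = (1 + |Γ_s|)/(1 − |Γ_s|)

VSWR ≈ 18.3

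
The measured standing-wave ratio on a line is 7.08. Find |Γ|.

|Γ| ≈ 0.752

|Γ| = (S − 1)/(S + 1) = (7.08 − 1)/(7.08 + 1) = 6.08/8.08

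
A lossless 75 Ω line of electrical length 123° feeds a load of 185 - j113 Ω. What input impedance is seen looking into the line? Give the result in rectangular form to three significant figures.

tan(βl) = tan(123°) = -1.54
Z_in = Z_0·(Z_L + jZ_0·tanβl)/(Z_0 + jZ_L·tanβl)
     = 75·(185 − j228)/(-99 − j285)

Z_in ≈ 38.6 + j62.1 Ω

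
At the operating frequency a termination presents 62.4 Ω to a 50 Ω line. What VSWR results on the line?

VSWR ≈ 1.25

For a purely resistive load, VSWR = R_L/Z_0 or Z_0/R_L (whichever > 1) = 62.4/50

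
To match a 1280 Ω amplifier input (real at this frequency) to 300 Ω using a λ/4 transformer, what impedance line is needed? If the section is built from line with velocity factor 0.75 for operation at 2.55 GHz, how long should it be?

Z_qwt = √(Z_0·R_L) = √(300 × 1280) = √384000
λ = 0.75·c/f = 0.0882 m, so l = λ/4 = 0.0221 m

Z_qwt ≈ 620 Ω; length ≈ 2.21 cm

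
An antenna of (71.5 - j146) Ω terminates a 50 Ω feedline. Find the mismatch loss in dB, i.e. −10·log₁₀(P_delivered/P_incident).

Γ = (21.5 − j146)/(121.5 − j146), |Γ| = 0.777
|Γ|² = 0.604, so P_del/P_inc = 1 − |Γ|² = 0.396
ML = −10·log₁₀(1 − |Γ|²)

mismatch loss ≈ 4.02 dB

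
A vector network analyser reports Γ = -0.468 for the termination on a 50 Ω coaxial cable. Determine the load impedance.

Z_L = Z_0·(1 + Γ)/(1 − Γ) = 50·(0.532)/(1.47)

Z_L ≈ 18.1 Ω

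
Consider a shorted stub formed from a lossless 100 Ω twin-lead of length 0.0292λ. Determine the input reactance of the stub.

X_in ≈ 18.6 Ω (inductive)

βl = 2π × 0.0292 = 10.5°
tan(βl) = 0.186
For a shorted stub, Z_in = jZ_0·tan(βl)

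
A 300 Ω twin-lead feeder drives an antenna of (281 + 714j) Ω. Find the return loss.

Γ = (-19 + j714)/(581 + j714), |Γ| = 0.776
RL = −20·log₁₀|Γ| = −20·log₁₀(0.776)

RL ≈ 2.2 dB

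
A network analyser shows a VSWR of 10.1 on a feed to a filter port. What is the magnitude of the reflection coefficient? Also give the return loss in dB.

|Γ| = (S − 1)/(S + 1) = (10.1 − 1)/(10.1 + 1) = 9.1/11.1
RL = −20·log₁₀|Γ| = −20·log₁₀(0.82)

|Γ| ≈ 0.82; return loss ≈ 1.73 dB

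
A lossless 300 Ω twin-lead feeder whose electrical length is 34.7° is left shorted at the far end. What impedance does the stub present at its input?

tan(βl) = 0.692
For a shorted stub, Z_in = jZ_0·tan(βl)

Z_in ≈ +j208 Ω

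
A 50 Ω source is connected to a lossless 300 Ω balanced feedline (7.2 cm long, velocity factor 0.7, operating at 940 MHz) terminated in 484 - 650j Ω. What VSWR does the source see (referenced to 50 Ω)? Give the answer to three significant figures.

VSWR ≈ 15

λ = v/f = 0.7·c / 940 MHz = 0.223 m
βl = 2π·l/λ = 2π × 0.322 = 116°
tan(βl) = -2.05
Z_in = Z_0·(Z_L + jZ_0·tanβl)/(Z_0 + jZ_L·tanβl) = 111 + j262 Ω
Γ_s = (Z_in − Z_s)/(Z_in + Z_s) = (60.6 + j262)/(161 + j262), |Γ_s| = 0.875
VSWR = (1 + |Γ_s|)/(1 − |Γ_s|)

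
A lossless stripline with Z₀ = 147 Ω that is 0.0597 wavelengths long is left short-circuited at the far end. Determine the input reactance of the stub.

X_in ≈ 57.9 Ω (inductive)

βl = 2π × 0.0597 = 21.5°
tan(βl) = 0.394
For a short-circuited stub, Z_in = jZ_0·tan(βl)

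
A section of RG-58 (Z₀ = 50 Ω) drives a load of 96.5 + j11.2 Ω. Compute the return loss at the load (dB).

Γ = (46.5 + j11.2)/(146.5 + j11.2), |Γ| = 0.326
RL = −20·log₁₀|Γ| = −20·log₁₀(0.326)

RL ≈ 9.75 dB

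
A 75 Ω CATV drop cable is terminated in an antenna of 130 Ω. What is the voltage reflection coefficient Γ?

Γ = 0.268

Γ = (Z_L − Z_0)/(Z_L + Z_0) = (130 − 75)/(130 + 75) = 55/205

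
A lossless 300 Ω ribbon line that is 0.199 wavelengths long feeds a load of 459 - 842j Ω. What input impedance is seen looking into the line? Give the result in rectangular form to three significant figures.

Z_in ≈ 41.8 − j13.8 Ω

βl = 2π × 0.199 = 71.6°
tan(βl) = tan(71.6°) = 3.01
Z_in = Z_0·(Z_L + jZ_0·tanβl)/(Z_0 + jZ_L·tanβl)
     = 300·(459 + j61.9)/(2840 + j1380)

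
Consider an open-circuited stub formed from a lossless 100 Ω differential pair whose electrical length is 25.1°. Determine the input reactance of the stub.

X_in ≈ -213 Ω (capacitive)

tan(βl) = 0.468
For an open-circuited stub, Z_in = −jZ_0·cot(βl) = −jZ_0/tan(βl)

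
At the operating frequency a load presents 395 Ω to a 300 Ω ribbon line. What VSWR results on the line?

VSWR ≈ 1.32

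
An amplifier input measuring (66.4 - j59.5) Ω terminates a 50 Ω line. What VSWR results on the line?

Γ = (Z_L − Z_0)/(Z_L + Z_0) = (16.4 − j59.5)/(116.4 − j59.5)
|Γ| = 61.7/131 = 0.472
VSWR = (1 + |Γ|)/(1 − |Γ|) = 1.47/0.528

VSWR ≈ 2.79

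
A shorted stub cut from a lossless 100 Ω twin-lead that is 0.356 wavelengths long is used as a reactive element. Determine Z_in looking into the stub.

Z_in ≈ −j127 Ω

βl = 2π × 0.356 = 128°
tan(βl) = -1.27
For a shorted stub, Z_in = jZ_0·tan(βl)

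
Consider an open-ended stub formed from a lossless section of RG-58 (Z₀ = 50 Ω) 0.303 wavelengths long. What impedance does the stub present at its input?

Z_in ≈ +j17.3 Ω

βl = 2π × 0.303 = 109°
tan(βl) = -2.89
For an open-ended stub, Z_in = −jZ_0·cot(βl) = −jZ_0/tan(βl)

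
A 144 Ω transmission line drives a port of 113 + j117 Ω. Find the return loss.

Γ = (-31 + j117)/(257 + j117), |Γ| = 0.429
RL = −20·log₁₀|Γ| = −20·log₁₀(0.429)

RL ≈ 7.36 dB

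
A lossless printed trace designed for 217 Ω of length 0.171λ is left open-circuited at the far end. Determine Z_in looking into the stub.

βl = 2π × 0.171 = 61.6°
tan(βl) = 1.85
For an open-circuited stub, Z_in = −jZ_0·cot(βl) = −jZ_0/tan(βl)

Z_in ≈ −j118 Ω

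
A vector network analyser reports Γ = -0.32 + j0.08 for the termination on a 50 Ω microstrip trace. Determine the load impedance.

Z_L ≈ 25.5 + j4.57 Ω

Z_L = Z_0·(1 + Γ)/(1 − Γ) = 50·(0.68 + j0.08)/(1.32 − j0.08)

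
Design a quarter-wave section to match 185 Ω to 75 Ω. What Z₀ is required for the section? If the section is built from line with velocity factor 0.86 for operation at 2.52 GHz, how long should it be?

Z_qwt ≈ 118 Ω; length ≈ 2.56 cm

Z_qwt = √(Z_0·R_L) = √(75 × 185) = √13880
λ = 0.86·c/f = 0.102 m, so l = λ/4 = 0.0256 m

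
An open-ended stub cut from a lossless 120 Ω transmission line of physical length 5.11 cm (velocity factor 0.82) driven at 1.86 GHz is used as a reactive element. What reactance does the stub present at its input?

λ = v/f = 0.82·c / 1.86 GHz = 0.132 m
βl = 2π·l/λ = 2π × 0.386 = 139°
tan(βl) = -0.866
For an open-ended stub, Z_in = −jZ_0·cot(βl) = −jZ_0/tan(βl)

X_in ≈ 138 Ω (inductive)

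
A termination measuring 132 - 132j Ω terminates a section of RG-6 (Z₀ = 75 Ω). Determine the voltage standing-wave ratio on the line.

Γ = (Z_L − Z_0)/(Z_L + Z_0) = (57 − j132)/(207 − j132)
|Γ| = 144/246 = 0.586
VSWR = (1 + |Γ|)/(1 − |Γ|) = 1.59/0.414

VSWR ≈ 3.83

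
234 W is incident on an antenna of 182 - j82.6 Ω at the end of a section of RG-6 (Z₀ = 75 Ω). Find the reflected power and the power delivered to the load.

P_reflected ≈ 58.7 W; P_delivered ≈ 175 W

|Γ| = |(107 − j82.6)/(257 − j82.6)| = 0.501
|Γ|² = 0.251
P_refl = |Γ|²·P_inc = 58.7 W, P_del = (1 − |Γ|²)·P_inc = 175 W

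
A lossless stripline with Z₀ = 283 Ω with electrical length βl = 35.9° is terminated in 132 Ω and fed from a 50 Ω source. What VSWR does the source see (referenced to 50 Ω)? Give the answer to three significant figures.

VSWR ≈ 6.02

tan(βl) = 0.724
Z_in = Z_0·(Z_L + jZ_0·tanβl)/(Z_0 + jZ_L·tanβl) = 181 + j144 Ω
Γ_s = (Z_in − Z_s)/(Z_in + Z_s) = (131 + j144)/(231 + j144), |Γ_s| = 0.715
VSWR = (1 + |Γ_s|)/(1 − |Γ_s|)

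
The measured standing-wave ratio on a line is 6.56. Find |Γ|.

|Γ| = (S − 1)/(S + 1) = (6.56 − 1)/(6.56 + 1) = 5.56/7.56

|Γ| ≈ 0.735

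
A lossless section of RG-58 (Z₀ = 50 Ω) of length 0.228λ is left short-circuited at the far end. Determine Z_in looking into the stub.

Z_in ≈ +j359 Ω

βl = 2π × 0.228 = 82.1°
tan(βl) = 7.19
For a short-circuited stub, Z_in = jZ_0·tan(βl)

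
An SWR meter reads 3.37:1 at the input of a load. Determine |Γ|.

|Γ| ≈ 0.542

|Γ| = (S − 1)/(S + 1) = (3.37 − 1)/(3.37 + 1) = 2.37/4.37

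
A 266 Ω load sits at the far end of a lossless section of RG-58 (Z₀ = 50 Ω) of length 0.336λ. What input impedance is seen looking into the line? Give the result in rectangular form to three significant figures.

βl = 2π × 0.336 = 121°
tan(βl) = tan(121°) = -1.67
Z_in = Z_0·(Z_L + jZ_0·tanβl)/(Z_0 + jZ_L·tanβl)
     = 50·(266 − j83.3)/(50 − j443)

Z_in ≈ 12.6 + j28.6 Ω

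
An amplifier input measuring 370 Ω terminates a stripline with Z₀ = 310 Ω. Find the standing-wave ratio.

VSWR ≈ 1.19

Γ = (370 − 310)/(370 + 310) = 0.0882
VSWR = (1 + 0.0882)/(1 − 0.0882)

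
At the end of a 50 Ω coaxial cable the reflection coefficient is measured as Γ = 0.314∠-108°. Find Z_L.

Z_L ≈ 34.9 − j23.1 Ω

Z_L = Z_0·(1 + Γ)/(1 − Γ) = 50·(0.903 − j0.299)/(1.1 + j0.299)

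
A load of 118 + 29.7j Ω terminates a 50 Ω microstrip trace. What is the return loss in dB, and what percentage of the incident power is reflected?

Γ = (68 + j29.7)/(168 + j29.7), |Γ| = 0.435
RL = −20·log₁₀(0.435) = 7.23 dB
P_refl/P_inc = |Γ|² = 0.189

RL ≈ 7.23 dB; 18.9% of incident power reflected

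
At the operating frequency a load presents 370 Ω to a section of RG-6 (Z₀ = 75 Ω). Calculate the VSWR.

Γ = (370 − 75)/(370 + 75) = 0.663
VSWR = (1 + 0.663)/(1 − 0.663)

VSWR ≈ 4.93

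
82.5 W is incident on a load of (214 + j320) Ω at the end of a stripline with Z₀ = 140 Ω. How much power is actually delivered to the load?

|Γ| = |(74 + j320)/(354 + j320)| = 0.688
|Γ|² = 0.474
P_refl = |Γ|²·P_inc = 39.1 W, P_del = (1 − |Γ|²)·P_inc = 43.4 W

P_delivered ≈ 43.4 W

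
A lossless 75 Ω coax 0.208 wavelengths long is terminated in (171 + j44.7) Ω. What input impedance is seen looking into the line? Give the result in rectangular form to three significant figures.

βl = 2π × 0.208 = 74.9°
tan(βl) = tan(74.9°) = 3.7
Z_in = Z_0·(Z_L + jZ_0·tanβl)/(Z_0 + jZ_L·tanβl)
     = 75·(171 + j322)/(-90.4 + j633)

Z_in ≈ 34.6 − j25.2 Ω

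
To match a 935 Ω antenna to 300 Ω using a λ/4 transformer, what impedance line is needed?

Z_qwt ≈ 530 Ω

Z_qwt = √(Z_0·R_L) = √(300 × 935) = √280500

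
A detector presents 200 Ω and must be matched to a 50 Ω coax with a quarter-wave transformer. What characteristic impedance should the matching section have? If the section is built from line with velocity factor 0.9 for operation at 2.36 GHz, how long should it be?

Z_qwt ≈ 100 Ω; length ≈ 2.86 cm

Z_qwt = √(Z_0·R_L) = √(50 × 200) = √10000
λ = 0.9·c/f = 0.114 m, so l = λ/4 = 0.0286 m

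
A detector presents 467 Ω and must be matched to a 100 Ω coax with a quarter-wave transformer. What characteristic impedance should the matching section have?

Z_qwt ≈ 216 Ω

Z_qwt = √(Z_0·R_L) = √(100 × 467) = √46700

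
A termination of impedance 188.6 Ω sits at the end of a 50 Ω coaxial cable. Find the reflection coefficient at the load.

Γ = (Z_L − Z_0)/(Z_L + Z_0) = (188.6 − 50)/(188.6 + 50) = 138.6/238.6

Γ = 0.581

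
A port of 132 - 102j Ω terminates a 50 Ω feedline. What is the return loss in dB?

Γ = (82 − j102)/(182 − j102), |Γ| = 0.627
RL = −20·log₁₀|Γ| = −20·log₁₀(0.627)

RL ≈ 4.05 dB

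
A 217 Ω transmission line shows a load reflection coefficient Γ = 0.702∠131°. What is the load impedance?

Z_L ≈ 45.6 + j95.3 Ω

Z_L = Z_0·(1 + Γ)/(1 − Γ) = 217·(0.539 + j0.53)/(1.46 − j0.53)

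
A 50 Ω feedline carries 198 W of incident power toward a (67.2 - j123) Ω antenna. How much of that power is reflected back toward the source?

P_reflected ≈ 106 W

|Γ| = |(17.2 − j123)/(117.2 − j123)| = 0.731
|Γ|² = 0.534
P_refl = |Γ|²·P_inc = 106 W, P_del = (1 − |Γ|²)·P_inc = 92.2 W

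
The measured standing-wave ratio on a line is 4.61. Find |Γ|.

|Γ| = (S − 1)/(S + 1) = (4.61 − 1)/(4.61 + 1) = 3.61/5.61

|Γ| ≈ 0.643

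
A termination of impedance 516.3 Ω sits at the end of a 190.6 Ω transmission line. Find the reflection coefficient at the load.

Γ = 0.461

Γ = (Z_L − Z_0)/(Z_L + Z_0) = (516.3 − 190.6)/(516.3 + 190.6) = 325.7/706.9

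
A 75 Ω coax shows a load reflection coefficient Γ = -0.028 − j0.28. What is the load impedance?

Z_L ≈ 60.8 − j37 Ω

Z_L = Z_0·(1 + Γ)/(1 − Γ) = 75·(0.972 − j0.28)/(1.03 + j0.28)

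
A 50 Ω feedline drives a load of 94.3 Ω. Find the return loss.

Γ = (94.3 − 50)/(94.3 + 50) = 0.307
RL = −20·log₁₀|Γ| = −20·log₁₀(0.307)

RL ≈ 10.3 dB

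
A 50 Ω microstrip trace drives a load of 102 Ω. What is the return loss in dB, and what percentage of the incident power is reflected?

RL ≈ 9.32 dB; 11.7% of incident power reflected

Γ = (102 − 50)/(102 + 50) = 0.342
RL = −20·log₁₀(0.342) = 9.32 dB
P_refl/P_inc = |Γ|² = 0.117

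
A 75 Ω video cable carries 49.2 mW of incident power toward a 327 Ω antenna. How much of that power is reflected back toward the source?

Γ = (327 − 75)/(327 + 75) = 0.627
|Γ|² = 0.393
P_refl = |Γ|²·P_inc = 19.3 mW, P_del = (1 − |Γ|²)·P_inc = 29.9 mW

P_reflected ≈ 19.3 mW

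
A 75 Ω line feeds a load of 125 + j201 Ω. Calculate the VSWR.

VSWR ≈ 6.42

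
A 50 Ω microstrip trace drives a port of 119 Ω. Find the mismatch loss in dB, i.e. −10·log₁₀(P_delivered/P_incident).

mismatch loss ≈ 0.792 dB

Γ = (119 − 50)/(119 + 50) = 0.408
|Γ|² = 0.167, so P_del/P_inc = 1 − |Γ|² = 0.833
ML = −10·log₁₀(1 − |Γ|²)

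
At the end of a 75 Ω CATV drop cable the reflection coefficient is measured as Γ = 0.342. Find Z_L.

Z_L ≈ 153 Ω

Z_L = Z_0·(1 + Γ)/(1 − Γ) = 75·(1.34)/(0.658)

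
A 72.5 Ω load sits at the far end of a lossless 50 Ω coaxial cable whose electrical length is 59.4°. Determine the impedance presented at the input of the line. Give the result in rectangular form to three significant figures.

tan(βl) = tan(59.4°) = 1.69
Z_in = Z_0·(Z_L + jZ_0·tanβl)/(Z_0 + jZ_L·tanβl)
     = 50·(72.5 + j84.5)/(50 + j123)

Z_in ≈ 39.9 − j13.3 Ω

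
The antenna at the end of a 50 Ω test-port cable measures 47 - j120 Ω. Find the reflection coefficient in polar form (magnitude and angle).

Γ ≈ 0.778 ∠ -40.4°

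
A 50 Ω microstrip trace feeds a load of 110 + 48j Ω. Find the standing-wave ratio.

VSWR ≈ 2.7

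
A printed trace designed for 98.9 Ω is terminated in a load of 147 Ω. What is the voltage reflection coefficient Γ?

Γ = (Z_L − Z_0)/(Z_L + Z_0) = (147 − 98.9)/(147 + 98.9) = 48.1/245.9

Γ = 0.196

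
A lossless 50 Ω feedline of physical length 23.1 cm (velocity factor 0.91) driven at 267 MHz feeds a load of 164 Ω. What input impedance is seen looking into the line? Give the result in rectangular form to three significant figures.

λ = v/f = 0.91·c / 267 MHz = 1.02 m
βl = 2π·l/λ = 2π × 0.226 = 81.3°
tan(βl) = tan(81.3°) = 6.56
Z_in = Z_0·(Z_L + jZ_0·tanβl)/(Z_0 + jZ_L·tanβl)
     = 50·(164 + j328)/(50 + j1080)

Z_in ≈ 15.6 − j6.9 Ω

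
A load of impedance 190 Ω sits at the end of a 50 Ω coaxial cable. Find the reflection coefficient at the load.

Γ = 0.583

Γ = (Z_L − Z_0)/(Z_L + Z_0) = (190 − 50)/(190 + 50) = 140/240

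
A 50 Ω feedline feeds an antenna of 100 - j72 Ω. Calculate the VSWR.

Γ = (Z_L − Z_0)/(Z_L + Z_0) = (50 − j72)/(150 − j72)
|Γ| = 87.7/166 = 0.527
VSWR = (1 + |Γ|)/(1 − |Γ|) = 1.53/0.473

VSWR ≈ 3.23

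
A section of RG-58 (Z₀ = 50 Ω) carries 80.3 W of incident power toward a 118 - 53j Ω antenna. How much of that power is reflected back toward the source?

P_reflected ≈ 19.2 W

|Γ| = |(68 − j53)/(168 − j53)| = 0.489
|Γ|² = 0.24
P_refl = |Γ|²·P_inc = 19.2 W, P_del = (1 − |Γ|²)·P_inc = 61.1 W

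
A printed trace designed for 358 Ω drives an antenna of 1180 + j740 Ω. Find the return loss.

Γ = (822 + j740)/(1538 + j740), |Γ| = 0.648
RL = −20·log₁₀|Γ| = −20·log₁₀(0.648)

RL ≈ 3.77 dB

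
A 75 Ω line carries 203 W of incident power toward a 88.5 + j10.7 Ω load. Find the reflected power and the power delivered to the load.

P_reflected ≈ 2.24 W; P_delivered ≈ 201 W

|Γ| = |(13.5 + j10.7)/(163.5 + j10.7)| = 0.105
|Γ|² = 0.0111
P_refl = |Γ|²·P_inc = 2.24 W, P_del = (1 − |Γ|²)·P_inc = 201 W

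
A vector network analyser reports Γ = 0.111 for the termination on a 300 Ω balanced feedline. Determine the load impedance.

Z_L = Z_0·(1 + Γ)/(1 − Γ) = 300·(1.11)/(0.889)

Z_L ≈ 375 Ω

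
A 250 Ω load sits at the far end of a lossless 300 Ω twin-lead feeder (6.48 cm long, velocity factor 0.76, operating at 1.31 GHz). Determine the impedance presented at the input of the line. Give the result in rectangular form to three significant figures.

Z_in ≈ 297 − j54.4 Ω

λ = v/f = 0.76·c / 1.31 GHz = 0.174 m
βl = 2π·l/λ = 2π × 0.372 = 134°
tan(βl) = tan(134°) = -1.03
Z_in = Z_0·(Z_L + jZ_0·tanβl)/(Z_0 + jZ_L·tanβl)
     = 300·(250 − j310)/(300 − j259)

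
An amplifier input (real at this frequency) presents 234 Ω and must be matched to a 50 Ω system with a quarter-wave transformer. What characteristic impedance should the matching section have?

Z_qwt ≈ 108 Ω

Z_qwt = √(Z_0·R_L) = √(50 × 234) = √11700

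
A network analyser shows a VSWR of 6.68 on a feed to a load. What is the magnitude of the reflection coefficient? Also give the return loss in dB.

|Γ| ≈ 0.74; return loss ≈ 2.62 dB

|Γ| = (S − 1)/(S + 1) = (6.68 − 1)/(6.68 + 1) = 5.68/7.68
RL = −20·log₁₀|Γ| = −20·log₁₀(0.74)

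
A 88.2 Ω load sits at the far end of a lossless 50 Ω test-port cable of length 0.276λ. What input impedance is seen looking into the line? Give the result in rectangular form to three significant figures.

βl = 2π × 0.276 = 99.4°
tan(βl) = tan(99.4°) = -6.07
Z_in = Z_0·(Z_L + jZ_0·tanβl)/(Z_0 + jZ_L·tanβl)
     = 50·(88.2 − j303)/(50 − j535)

Z_in ≈ 28.9 + j5.54 Ω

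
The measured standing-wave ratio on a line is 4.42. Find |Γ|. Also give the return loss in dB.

|Γ| = (S − 1)/(S + 1) = (4.42 − 1)/(4.42 + 1) = 3.42/5.42
RL = −20·log₁₀|Γ| = −20·log₁₀(0.631)

|Γ| ≈ 0.631; return loss ≈ 4 dB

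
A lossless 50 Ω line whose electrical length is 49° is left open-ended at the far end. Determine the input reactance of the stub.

tan(βl) = 1.15
For an open-ended stub, Z_in = −jZ_0·cot(βl) = −jZ_0/tan(βl)

X_in ≈ -43.5 Ω (capacitive)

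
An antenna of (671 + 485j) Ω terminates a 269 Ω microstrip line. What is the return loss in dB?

RL ≈ 4.5 dB

Γ = (402 + j485)/(940 + j485), |Γ| = 0.596
RL = −20·log₁₀|Γ| = −20·log₁₀(0.596)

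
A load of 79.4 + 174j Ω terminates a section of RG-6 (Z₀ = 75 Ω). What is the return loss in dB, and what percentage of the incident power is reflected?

RL ≈ 2.52 dB; 56% of incident power reflected

Γ = (4.4 + j174)/(154.4 + j174), |Γ| = 0.748
RL = −20·log₁₀(0.748) = 2.52 dB
P_refl/P_inc = |Γ|² = 0.56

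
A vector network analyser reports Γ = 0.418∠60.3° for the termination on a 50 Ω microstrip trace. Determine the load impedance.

Z_L ≈ 54.3 + j47.7 Ω

Z_L = Z_0·(1 + Γ)/(1 − Γ) = 50·(1.21 + j0.363)/(0.793 − j0.363)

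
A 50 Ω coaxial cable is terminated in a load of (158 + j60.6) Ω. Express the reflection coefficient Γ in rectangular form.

Γ = (Z_L − Z_0)/(Z_L + Z_0) = (108 + j60.6)/(208 + j60.6)

Γ ≈ 0.557 + j0.129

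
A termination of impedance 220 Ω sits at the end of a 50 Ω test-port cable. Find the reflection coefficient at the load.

Γ = (Z_L − Z_0)/(Z_L + Z_0) = (220 − 50)/(220 + 50) = 170/270

Γ = 0.63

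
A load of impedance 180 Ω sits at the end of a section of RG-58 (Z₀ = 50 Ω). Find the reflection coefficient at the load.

Γ = (Z_L − Z_0)/(Z_L + Z_0) = (180 − 50)/(180 + 50) = 130/230

Γ = 0.565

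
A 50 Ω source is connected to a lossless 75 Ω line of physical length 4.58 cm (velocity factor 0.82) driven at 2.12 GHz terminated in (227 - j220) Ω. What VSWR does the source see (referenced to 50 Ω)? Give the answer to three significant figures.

λ = v/f = 0.82·c / 2.12 GHz = 0.116 m
βl = 2π·l/λ = 2π × 0.395 = 142°
tan(βl) = -0.779
Z_in = Z_0·(Z_L + jZ_0·tanβl)/(Z_0 + jZ_L·tanβl) = 50.6 + j124 Ω
Γ_s = (Z_in − Z_s)/(Z_in + Z_s) = (0.616 + j124)/(101 + j124), |Γ_s| = 0.776
VSWR = (1 + |Γ_s|)/(1 − |Γ_s|)

VSWR ≈ 7.94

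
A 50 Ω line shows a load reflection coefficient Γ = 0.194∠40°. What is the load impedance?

Z_L = Z_0·(1 + Γ)/(1 − Γ) = 50·(1.15 + j0.125)/(0.851 − j0.125)

Z_L ≈ 65 + j16.8 Ω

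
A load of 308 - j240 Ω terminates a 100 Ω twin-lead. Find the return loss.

Γ = (208 − j240)/(408 − j240), |Γ| = 0.671
RL = −20·log₁₀|Γ| = −20·log₁₀(0.671)

RL ≈ 3.47 dB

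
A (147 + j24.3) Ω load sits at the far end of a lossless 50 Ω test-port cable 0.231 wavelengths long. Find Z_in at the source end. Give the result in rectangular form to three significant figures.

Z_in ≈ 17 − j8.11 Ω

βl = 2π × 0.231 = 83.2°
tan(βl) = tan(83.2°) = 8.34
Z_in = Z_0·(Z_L + jZ_0·tanβl)/(Z_0 + jZ_L·tanβl)
     = 50·(147 + j441)/(-153 + j1230)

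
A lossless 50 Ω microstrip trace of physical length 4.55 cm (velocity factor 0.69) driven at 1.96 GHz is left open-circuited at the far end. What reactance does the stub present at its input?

X_in ≈ 108 Ω (inductive)

λ = v/f = 0.69·c / 1.96 GHz = 0.106 m
βl = 2π·l/λ = 2π × 0.431 = 155°
tan(βl) = -0.464
For an open-circuited stub, Z_in = −jZ_0·cot(βl) = −jZ_0/tan(βl)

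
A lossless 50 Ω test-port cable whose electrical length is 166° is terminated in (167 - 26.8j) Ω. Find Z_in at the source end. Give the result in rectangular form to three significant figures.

Z_in ≈ 123 + j72.7 Ω

tan(βl) = tan(166°) = -0.249
Z_in = Z_0·(Z_L + jZ_0·tanβl)/(Z_0 + jZ_L·tanβl)
     = 50·(167 − j39.3)/(43.3 − j41.6)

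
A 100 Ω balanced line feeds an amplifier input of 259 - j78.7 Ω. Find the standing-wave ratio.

Γ = (Z_L − Z_0)/(Z_L + Z_0) = (159 − j78.7)/(359 − j78.7)
|Γ| = 177/368 = 0.483
VSWR = (1 + |Γ|)/(1 − |Γ|) = 1.48/0.517

VSWR ≈ 2.87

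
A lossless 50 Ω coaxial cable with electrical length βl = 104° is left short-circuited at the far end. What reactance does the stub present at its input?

X_in ≈ -201 Ω (capacitive)

tan(βl) = -4.01
For a short-circuited stub, Z_in = jZ_0·tan(βl)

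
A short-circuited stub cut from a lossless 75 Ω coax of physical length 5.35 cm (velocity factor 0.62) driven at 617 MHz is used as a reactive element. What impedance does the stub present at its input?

Z_in ≈ +j153 Ω

λ = v/f = 0.62·c / 617 MHz = 0.301 m
βl = 2π·l/λ = 2π × 0.177 = 63.9°
tan(βl) = 2.04
For a short-circuited stub, Z_in = jZ_0·tan(βl)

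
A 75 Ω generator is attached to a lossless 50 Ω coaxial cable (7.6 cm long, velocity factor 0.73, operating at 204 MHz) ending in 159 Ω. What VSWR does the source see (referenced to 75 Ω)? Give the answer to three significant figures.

VSWR ≈ 2.66

λ = v/f = 0.73·c / 204 MHz = 1.07 m
βl = 2π·l/λ = 2π × 0.0708 = 25.5°
tan(βl) = 0.477
Z_in = Z_0·(Z_L + jZ_0·tanβl)/(Z_0 + jZ_L·tanβl) = 59.2 − j65.9 Ω
Γ_s = (Z_in − Z_s)/(Z_in + Z_s) = (-15.8 − j65.9)/(134 − j65.9), |Γ_s| = 0.453
VSWR = (1 + |Γ_s|)/(1 − |Γ_s|)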